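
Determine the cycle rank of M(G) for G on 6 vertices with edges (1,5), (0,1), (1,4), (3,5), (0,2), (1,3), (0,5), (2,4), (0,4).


Cycle rank (nullity) = |E| - r(M) = |E| - (|V| - c).
|E| = 9, |V| = 6, c = 1.
Nullity = 9 - (6 - 1) = 9 - 5 = 4.

4


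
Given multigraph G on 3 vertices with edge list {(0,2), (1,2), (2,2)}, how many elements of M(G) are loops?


In a graphic matroid, a loop is a self-loop edge (u,u) with rank 0.
Examining all 3 edges for self-loops...
Self-loops found: (2,2)
Number of loops = 1.

1


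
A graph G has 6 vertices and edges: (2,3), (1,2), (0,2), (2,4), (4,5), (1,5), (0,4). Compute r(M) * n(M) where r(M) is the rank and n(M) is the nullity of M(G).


r(M) = |V| - c = 6 - 1 = 5.
nullity = |E| - r(M) = 7 - 5 = 2.
Product = 5 * 2 = 10.

10


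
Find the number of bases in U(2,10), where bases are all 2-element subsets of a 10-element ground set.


Bases of U(2,10) are all 2-element subsets of the 10-element ground set.
Number of bases = C(10,2).
C(10,2) = (10 * 9) / (1 * 2) = 45.

45


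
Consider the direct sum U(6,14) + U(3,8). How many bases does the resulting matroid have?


Bases of a direct sum M1 + M2: |B| = |B(M1)| * |B(M2)|.
|B(U(6,14))| = C(14,6) = 3003.
|B(U(3,8))| = C(8,3) = 56.
Total bases = 3003 * 56 = 168168.

168168


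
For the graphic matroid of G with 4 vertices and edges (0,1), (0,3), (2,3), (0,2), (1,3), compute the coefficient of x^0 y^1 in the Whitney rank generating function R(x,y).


R(x,y) = sum over A in 2^E of x^(r(E)-r(A)) * y^(|A|-r(A)).
G has 4 vertices, 5 edges. r(E) = 3.
Enumerate all 2^5 = 32 subsets.
Count subsets with r(E)-r(A)=0 and |A|-r(A)=1: 5.

5


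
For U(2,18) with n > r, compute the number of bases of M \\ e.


Deleting e from U(2,18) gives U(2,17) since n > r.
Bases of U(2,17) = C(17,2) = 17! / (2! * 15!) = 136.

136


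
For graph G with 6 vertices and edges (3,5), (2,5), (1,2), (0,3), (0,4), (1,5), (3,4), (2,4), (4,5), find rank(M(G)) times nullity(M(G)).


r(M) = |V| - c = 6 - 1 = 5.
nullity = |E| - r(M) = 9 - 5 = 4.
Product = 5 * 4 = 20.

20


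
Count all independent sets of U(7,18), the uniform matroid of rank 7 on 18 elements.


Independent sets of U(7,18) are all subsets of size <= 7.
Count = C(18,0) + C(18,1) + C(18,2) + C(18,3) + C(18,4) + C(18,5) + C(18,6) + C(18,7)
     = 1 + 18 + 153 + 816 + 3060 + 8568 + 18564 + 31824
     = 63004.

63004


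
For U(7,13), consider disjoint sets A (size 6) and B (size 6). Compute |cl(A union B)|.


|A union B| = 6 + 6 = 12 (disjoint).
In U(7,13), cl(S) = S if |S| < 7, else cl(S) = E.
Since 12 >= 7, cl(A union B) = E.
|cl(A union B)| = 13.

13


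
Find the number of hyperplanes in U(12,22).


Hyperplanes of U(12,22) are flats of rank 11.
In a uniform matroid, these are exactly the (11)-element subsets.
Count = C(22,11) = 705432.

705432


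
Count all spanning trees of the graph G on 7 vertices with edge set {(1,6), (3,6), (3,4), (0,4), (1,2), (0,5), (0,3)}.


By Kirchhoff's matrix tree theorem, the number of spanning trees equals
the determinant of any cofactor of the Laplacian matrix L.
G has 7 vertices and 7 edges.
Computing the (6 x 6) cofactor determinant gives 3.

3


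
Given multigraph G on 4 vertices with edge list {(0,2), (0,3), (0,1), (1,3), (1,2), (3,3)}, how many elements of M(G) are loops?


In a graphic matroid, a loop is a self-loop edge (u,u) with rank 0.
Examining all 6 edges for self-loops...
Self-loops found: (3,3)
Number of loops = 1.

1


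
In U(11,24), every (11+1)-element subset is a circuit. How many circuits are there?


In U(11,24), circuits are the (12)-element subsets.
Any set of 12 elements is dependent, and removing any one element gives
an independent set of size 11, so it is a minimal dependent set.
Number of circuits = (24 choose 12) = 2704156.

2704156


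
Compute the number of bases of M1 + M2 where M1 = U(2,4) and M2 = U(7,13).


Bases of a direct sum M1 + M2: |B| = |B(M1)| * |B(M2)|.
|B(U(2,4))| = C(4,2) = 6.
|B(U(7,13))| = C(13,7) = 1716.
Total bases = 6 * 1716 = 10296.

10296


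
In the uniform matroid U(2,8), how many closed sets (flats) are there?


Flats of U(2,8): every subset of size < 2 is a flat, plus E itself.
Count = C(8,0) + C(8,1) + 1
     = 1 + 8 + 1
     = 10.

10


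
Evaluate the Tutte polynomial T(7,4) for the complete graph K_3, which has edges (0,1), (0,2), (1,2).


T(K_3; x,y) = x^2 + x + y.
T(7,4) = 49 + 7 + 4 = 60.

60


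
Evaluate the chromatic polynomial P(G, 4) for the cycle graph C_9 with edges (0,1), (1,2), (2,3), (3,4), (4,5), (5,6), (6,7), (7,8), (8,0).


P(C_9, k) = (k-1)^9 + (-1)^9*(k-1).
P(4) = (3)^9 - 3
= 19683 - 3 = 19680.

19680


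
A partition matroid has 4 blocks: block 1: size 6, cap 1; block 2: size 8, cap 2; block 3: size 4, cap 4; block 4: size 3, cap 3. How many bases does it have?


A basis picks exactly ci elements from block i.
Number of bases = product of C(|Si|, ci).
= C(6,1) * C(8,2) * C(4,4) * C(3,3)
= 6 * 28 * 1 * 1
= 168.

168


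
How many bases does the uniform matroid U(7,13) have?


Bases of U(7,13) are all 7-element subsets of the 13-element ground set.
Number of bases = C(13,7).
(13 choose 7) = 1716.

1716


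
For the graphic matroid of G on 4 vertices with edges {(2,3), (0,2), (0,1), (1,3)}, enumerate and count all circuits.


A circuit in a graphic matroid = edge set of a simple cycle.
G has 4 vertices and 4 edges.
Enumerating all minimal edge subsets forming cycles...
Total circuits found: 1.

1


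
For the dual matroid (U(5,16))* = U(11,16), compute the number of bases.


The dual of U(r,n) is U(n-r, n) = U(11,16).
Bases of U(11,16) are all (11)-element subsets.
|B(M*)| = C(16,11) = 4368.

4368


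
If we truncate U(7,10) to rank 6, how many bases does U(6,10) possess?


Truncating U(7,10) to rank 6 gives U(6,10).
Bases of U(6,10) are all 6-element subsets of 10 elements.
Number of bases = C(10,6) = 210.

210


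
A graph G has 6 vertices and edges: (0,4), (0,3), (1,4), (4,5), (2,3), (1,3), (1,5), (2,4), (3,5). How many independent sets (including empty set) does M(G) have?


An independent set in a graphic matroid is an acyclic edge subset.
G has 6 vertices and 9 edges.
Enumerate all 2^9 = 512 subsets, checking for acyclicity.
Total independent sets = 300.

300


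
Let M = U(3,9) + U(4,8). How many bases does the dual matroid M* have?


(M1+M2)* = M1* + M2*.
M1* = U(6,9), bases: C(9,6) = 84.
M2* = U(4,8), bases: C(8,4) = 70.
|B(M*)| = 84 * 70 = 5880.

5880


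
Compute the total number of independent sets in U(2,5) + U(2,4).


For a direct sum, |I(M1+M2)| = |I(M1)| * |I(M2)|.
|I(U(2,5))| = sum C(5,k) for k=0..2 = 16.
|I(U(2,4))| = sum C(4,k) for k=0..2 = 11.
Total = 16 * 11 = 176.

176


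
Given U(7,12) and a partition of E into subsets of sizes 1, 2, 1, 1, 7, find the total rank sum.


r(Ai) = min(|Ai|, 7) for each part.
Sum = min(1,7) + min(2,7) + min(1,7) + min(1,7) + min(7,7)
    = 1 + 2 + 1 + 1 + 7
    = 12.

12


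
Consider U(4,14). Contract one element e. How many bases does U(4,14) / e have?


Contracting e from U(4,14) gives U(3,13).
Bases of U(3,13) = (13 choose 3) = 286.

286


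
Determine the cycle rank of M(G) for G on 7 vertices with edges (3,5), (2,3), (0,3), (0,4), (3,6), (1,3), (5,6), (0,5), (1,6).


Cycle rank (nullity) = |E| - r(M) = |E| - (|V| - c).
|E| = 9, |V| = 7, c = 1.
Nullity = 9 - (7 - 1) = 9 - 6 = 3.

3


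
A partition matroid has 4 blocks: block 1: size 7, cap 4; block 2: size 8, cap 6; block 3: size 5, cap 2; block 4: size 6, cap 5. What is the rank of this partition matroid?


Rank of a partition matroid = sum of min(|Si|, ci) for each block.
= min(7,4) + min(8,6) + min(5,2) + min(6,5)
= 4 + 6 + 2 + 5
= 17.

17


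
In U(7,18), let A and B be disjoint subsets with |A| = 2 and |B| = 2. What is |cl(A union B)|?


|A union B| = 2 + 2 = 4 (disjoint).
In U(7,18), cl(S) = S if |S| < 7, else cl(S) = E.
Since 4 < 7, cl(A union B) = A union B.
|cl(A union B)| = 4.

4


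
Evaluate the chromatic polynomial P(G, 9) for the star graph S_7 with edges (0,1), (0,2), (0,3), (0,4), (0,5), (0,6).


P(tree, k) = k * (k-1)^(6) for any tree on 7 vertices.
P(9) = 9 * 8^6 = 9 * 262144 = 2359296.

2359296


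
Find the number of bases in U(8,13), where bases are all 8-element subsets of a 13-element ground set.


Bases of U(8,13) are all 8-element subsets of the 13-element ground set.
Number of bases = C(13,8).
C(13,8) = 13! / (8! * 5!) = 1287.

1287


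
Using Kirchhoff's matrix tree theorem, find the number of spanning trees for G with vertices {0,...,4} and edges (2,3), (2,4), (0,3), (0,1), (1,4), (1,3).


By Kirchhoff's matrix tree theorem, the number of spanning trees equals
the determinant of any cofactor of the Laplacian matrix L.
G has 5 vertices and 6 edges.
Computing the (4 x 4) cofactor determinant gives 11.

11


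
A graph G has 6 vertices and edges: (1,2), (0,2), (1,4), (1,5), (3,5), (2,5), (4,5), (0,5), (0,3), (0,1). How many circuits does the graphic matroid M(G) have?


A circuit in a graphic matroid = edge set of a simple cycle.
G has 6 vertices and 10 edges.
Enumerating all minimal edge subsets forming cycles...
Total circuits found: 19.

19


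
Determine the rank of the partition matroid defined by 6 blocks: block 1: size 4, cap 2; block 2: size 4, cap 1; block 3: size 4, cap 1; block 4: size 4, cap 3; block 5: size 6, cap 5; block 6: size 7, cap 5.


Rank of a partition matroid = sum of min(|Si|, ci) for each block.
= min(4,2) + min(4,1) + min(4,1) + min(4,3) + min(6,5) + min(7,5)
= 2 + 1 + 1 + 3 + 5 + 5
= 17.

17


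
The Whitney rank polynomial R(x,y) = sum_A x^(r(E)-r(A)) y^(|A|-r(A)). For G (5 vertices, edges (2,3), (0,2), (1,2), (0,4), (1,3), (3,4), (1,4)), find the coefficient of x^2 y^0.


R(x,y) = sum over A in 2^E of x^(r(E)-r(A)) * y^(|A|-r(A)).
G has 5 vertices, 7 edges. r(E) = 4.
Enumerate all 2^7 = 128 subsets.
Count subsets with r(E)-r(A)=2 and |A|-r(A)=0: 21.

21


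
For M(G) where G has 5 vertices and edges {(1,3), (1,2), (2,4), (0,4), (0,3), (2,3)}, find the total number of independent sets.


An independent set in a graphic matroid is an acyclic edge subset.
G has 5 vertices and 6 edges.
Enumerate all 2^6 = 64 subsets, checking for acyclicity.
Total independent sets = 52.

52


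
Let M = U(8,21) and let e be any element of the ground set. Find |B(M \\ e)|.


Deleting e from U(8,21) gives U(8,20) since n > r.
Bases of U(8,20) = C(20,8) = 125970.

125970


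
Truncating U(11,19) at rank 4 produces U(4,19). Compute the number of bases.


Truncating U(11,19) to rank 4 gives U(4,19).
Bases of U(4,19) are all 4-element subsets of 19 elements.
Number of bases = C(19,4) = 19! / (4! * 15!) = 3876.

3876


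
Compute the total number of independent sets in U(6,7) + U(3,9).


For a direct sum, |I(M1+M2)| = |I(M1)| * |I(M2)|.
|I(U(6,7))| = sum C(7,k) for k=0..6 = 127.
|I(U(3,9))| = sum C(9,k) for k=0..3 = 130.
Total = 127 * 130 = 16510.

16510


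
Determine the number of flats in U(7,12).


Flats of U(7,12): every subset of size < 7 is a flat, plus E itself.
Count = C(12,0) + C(12,1) + C(12,2) + C(12,3) + C(12,4) + C(12,5) + C(12,6) + 1
     = 1 + 12 + 66 + 220 + 495 + 792 + 924 + 1
     = 2511.

2511


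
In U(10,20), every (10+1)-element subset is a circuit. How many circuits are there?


In U(10,20), circuits are the (11)-element subsets.
Any set of 11 elements is dependent, and removing any one element gives
an independent set of size 10, so it is a minimal dependent set.
Number of circuits = C(20,11) = 167960.

167960


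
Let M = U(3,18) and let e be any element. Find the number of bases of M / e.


Contracting e from U(3,18) gives U(2,17).
Bases of U(2,17) = (17 choose 2) = 136.

136


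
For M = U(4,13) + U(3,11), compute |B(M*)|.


(M1+M2)* = M1* + M2*.
M1* = U(9,13), bases: C(13,9) = 715.
M2* = U(8,11), bases: C(11,8) = 165.
|B(M*)| = 715 * 165 = 117975.

117975


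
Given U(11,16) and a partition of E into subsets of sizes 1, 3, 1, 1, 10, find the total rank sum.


r(Ai) = min(|Ai|, 11) for each part.
Sum = min(1,11) + min(3,11) + min(1,11) + min(1,11) + min(10,11)
    = 1 + 3 + 1 + 1 + 10
    = 16.

16


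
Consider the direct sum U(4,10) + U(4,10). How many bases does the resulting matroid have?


Bases of a direct sum M1 + M2: |B| = |B(M1)| * |B(M2)|.
|B(U(4,10))| = C(10,4) = 210.
|B(U(4,10))| = C(10,4) = 210.
Total bases = 210 * 210 = 44100.

44100


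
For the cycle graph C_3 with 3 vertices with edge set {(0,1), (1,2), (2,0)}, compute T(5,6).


T(C_3; x,y) = x + x^2 + ... + x^(2) + y.
T(5,6) = 5^1 + 5^2 + 6
= 5 + 25 + 6
= 36.

36


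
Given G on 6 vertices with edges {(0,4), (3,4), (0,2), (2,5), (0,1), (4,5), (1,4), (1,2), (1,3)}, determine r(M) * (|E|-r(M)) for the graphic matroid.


r(M) = |V| - c = 6 - 1 = 5.
nullity = |E| - r(M) = 9 - 5 = 4.
Product = 5 * 4 = 20.

20


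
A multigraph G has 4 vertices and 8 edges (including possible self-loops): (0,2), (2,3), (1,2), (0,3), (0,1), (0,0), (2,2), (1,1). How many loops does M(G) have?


In a graphic matroid, a loop is a self-loop edge (u,u) with rank 0.
Examining all 8 edges for self-loops...
Self-loops found: (0,0), (2,2), (1,1)
Number of loops = 3.

3


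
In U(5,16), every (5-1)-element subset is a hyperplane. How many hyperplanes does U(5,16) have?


Hyperplanes of U(5,16) are flats of rank 4.
In a uniform matroid, these are exactly the (4)-element subsets.
Count = C(16,4) = (16 * 15 * 14 * 13) / (1 * 2 * 3 * 4) = 1820.

1820


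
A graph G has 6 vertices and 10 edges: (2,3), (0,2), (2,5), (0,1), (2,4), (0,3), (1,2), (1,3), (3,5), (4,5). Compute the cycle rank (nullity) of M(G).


Cycle rank (nullity) = |E| - r(M) = |E| - (|V| - c).
|E| = 10, |V| = 6, c = 1.
Nullity = 10 - (6 - 1) = 10 - 5 = 5.

5


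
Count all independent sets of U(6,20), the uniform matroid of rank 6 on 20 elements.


Independent sets of U(6,20) are all subsets of size <= 6.
Count = (20 choose 0) + (20 choose 1) + (20 choose 2) + (20 choose 3) + (20 choose 4) + (20 choose 5) + (20 choose 6)
     = 1 + 20 + 190 + 1140 + 4845 + 15504 + 38760
     = 60460.

60460


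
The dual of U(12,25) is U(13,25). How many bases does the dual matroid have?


The dual of U(r,n) is U(n-r, n) = U(13,25).
Bases of U(13,25) are all (13)-element subsets.
|B(M*)| = (25 choose 13) = 5200300.

5200300


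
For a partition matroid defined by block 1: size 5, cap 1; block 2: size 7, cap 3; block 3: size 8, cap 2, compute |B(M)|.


A basis picks exactly ci elements from block i.
Number of bases = product of C(|Si|, ci).
= C(5,1) * C(7,3) * C(8,2)
= 5 * 35 * 28
= 4900.

4900


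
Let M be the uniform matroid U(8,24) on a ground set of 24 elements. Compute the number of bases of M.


Bases of U(8,24) are all 8-element subsets of the 24-element ground set.
Number of bases = C(24,8).
(24 choose 8) = 735471.

735471


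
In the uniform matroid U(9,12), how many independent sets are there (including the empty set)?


Independent sets of U(9,12) are all subsets of size <= 9.
Count = C(12,0) + C(12,1) + C(12,2) + C(12,3) + C(12,4) + C(12,5) + C(12,6) + C(12,7) + C(12,8) + C(12,9)
     = 1 + 12 + 66 + 220 + 495 + 792 + 924 + 792 + 495 + 220
     = 4017.

4017


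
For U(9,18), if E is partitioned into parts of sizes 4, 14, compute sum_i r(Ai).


r(Ai) = min(|Ai|, 9) for each part.
Sum = min(4,9) + min(14,9)
    = 4 + 9
    = 13.

13


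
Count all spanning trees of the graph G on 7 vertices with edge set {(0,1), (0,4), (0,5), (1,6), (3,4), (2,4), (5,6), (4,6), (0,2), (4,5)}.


By Kirchhoff's matrix tree theorem, the number of spanning trees equals
the determinant of any cofactor of the Laplacian matrix L.
G has 7 vertices and 10 edges.
Computing the (6 x 6) cofactor determinant gives 61.

61


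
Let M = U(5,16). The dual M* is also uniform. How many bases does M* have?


The dual of U(r,n) is U(n-r, n) = U(11,16).
Bases of U(11,16) are all (11)-element subsets.
|B(M*)| = C(16,11) = 16! / (11! * 5!) = 4368.

4368


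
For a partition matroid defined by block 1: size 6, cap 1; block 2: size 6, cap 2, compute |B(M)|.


A basis picks exactly ci elements from block i.
Number of bases = product of C(|Si|, ci).
= C(6,1) * C(6,2)
= 6 * 15
= 90.

90


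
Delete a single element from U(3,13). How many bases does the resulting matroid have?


Deleting e from U(3,13) gives U(3,12) since n > r.
Bases of U(3,12) = (12 choose 3) = 220.

220


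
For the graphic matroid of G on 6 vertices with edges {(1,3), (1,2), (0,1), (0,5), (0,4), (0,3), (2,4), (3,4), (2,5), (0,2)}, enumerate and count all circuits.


A circuit in a graphic matroid = edge set of a simple cycle.
G has 6 vertices and 10 edges.
Enumerating all minimal edge subsets forming cycles...
Total circuits found: 20.

20


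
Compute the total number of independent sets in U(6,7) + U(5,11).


For a direct sum, |I(M1+M2)| = |I(M1)| * |I(M2)|.
|I(U(6,7))| = sum C(7,k) for k=0..6 = 127.
|I(U(5,11))| = sum C(11,k) for k=0..5 = 1024.
Total = 127 * 1024 = 130048.

130048


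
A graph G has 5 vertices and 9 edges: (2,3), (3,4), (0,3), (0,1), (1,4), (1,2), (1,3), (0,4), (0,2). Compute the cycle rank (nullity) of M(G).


Cycle rank (nullity) = |E| - r(M) = |E| - (|V| - c).
|E| = 9, |V| = 5, c = 1.
Nullity = 9 - (5 - 1) = 9 - 4 = 5.

5


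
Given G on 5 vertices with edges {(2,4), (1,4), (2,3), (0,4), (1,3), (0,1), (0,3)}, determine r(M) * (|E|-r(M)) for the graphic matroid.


r(M) = |V| - c = 5 - 1 = 4.
nullity = |E| - r(M) = 7 - 4 = 3.
Product = 4 * 3 = 12.

12


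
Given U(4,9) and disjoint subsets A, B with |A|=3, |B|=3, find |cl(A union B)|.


|A union B| = 3 + 3 = 6 (disjoint).
In U(4,9), cl(S) = S if |S| < 4, else cl(S) = E.
Since 6 >= 4, cl(A union B) = E.
|cl(A union B)| = 9.

9


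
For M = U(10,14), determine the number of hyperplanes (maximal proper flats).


Hyperplanes of U(10,14) are flats of rank 9.
In a uniform matroid, these are exactly the (9)-element subsets.
Count = (14 choose 9) = 2002.

2002


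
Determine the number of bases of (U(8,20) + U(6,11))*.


(M1+M2)* = M1* + M2*.
M1* = U(12,20), bases: C(20,12) = 125970.
M2* = U(5,11), bases: C(11,5) = 462.
|B(M*)| = 125970 * 462 = 58198140.

58198140


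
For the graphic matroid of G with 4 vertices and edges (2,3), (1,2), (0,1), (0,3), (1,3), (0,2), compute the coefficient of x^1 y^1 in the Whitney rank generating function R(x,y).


R(x,y) = sum over A in 2^E of x^(r(E)-r(A)) * y^(|A|-r(A)).
G has 4 vertices, 6 edges. r(E) = 3.
Enumerate all 2^6 = 64 subsets.
Count subsets with r(E)-r(A)=1 and |A|-r(A)=1: 4.

4


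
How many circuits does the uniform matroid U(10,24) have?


In U(10,24), circuits are the (11)-element subsets.
Any set of 11 elements is dependent, and removing any one element gives
an independent set of size 10, so it is a minimal dependent set.
Number of circuits = C(24,11) = 2496144.

2496144


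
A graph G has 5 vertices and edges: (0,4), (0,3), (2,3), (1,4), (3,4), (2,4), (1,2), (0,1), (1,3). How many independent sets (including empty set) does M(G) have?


An independent set in a graphic matroid is an acyclic edge subset.
G has 5 vertices and 9 edges.
Enumerate all 2^9 = 512 subsets, checking for acyclicity.
Total independent sets = 198.

198


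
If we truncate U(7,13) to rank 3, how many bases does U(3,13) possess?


Truncating U(7,13) to rank 3 gives U(3,13).
Bases of U(3,13) are all 3-element subsets of 13 elements.
Number of bases = C(13,3) = (13 * 12 * 11) / (1 * 2 * 3) = 286.

286


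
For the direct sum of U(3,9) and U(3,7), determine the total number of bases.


Bases of a direct sum M1 + M2: |B| = |B(M1)| * |B(M2)|.
|B(U(3,9))| = C(9,3) = 84.
|B(U(3,7))| = C(7,3) = 35.
Total bases = 84 * 35 = 2940.

2940


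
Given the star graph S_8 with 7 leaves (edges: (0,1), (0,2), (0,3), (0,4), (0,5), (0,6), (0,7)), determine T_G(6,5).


A star on 8 vertices is a tree with 7 edges.
T(x,y) = x^(7) for any tree.
T(6,5) = 6^7 = 279936.

279936


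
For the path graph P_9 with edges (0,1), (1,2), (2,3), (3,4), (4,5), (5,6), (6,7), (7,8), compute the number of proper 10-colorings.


P(P_9, k) = k * (k-1)^(8).
P(10) = 10 * 9^8 = 10 * 43046721 = 430467210.

430467210


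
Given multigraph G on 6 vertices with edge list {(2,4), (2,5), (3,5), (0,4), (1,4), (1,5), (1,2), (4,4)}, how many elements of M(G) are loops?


In a graphic matroid, a loop is a self-loop edge (u,u) with rank 0.
Examining all 8 edges for self-loops...
Self-loops found: (4,4)
Number of loops = 1.

1


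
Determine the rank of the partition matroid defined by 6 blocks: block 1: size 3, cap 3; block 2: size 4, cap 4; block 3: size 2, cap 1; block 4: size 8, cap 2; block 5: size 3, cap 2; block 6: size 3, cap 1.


Rank of a partition matroid = sum of min(|Si|, ci) for each block.
= min(3,3) + min(4,4) + min(2,1) + min(8,2) + min(3,2) + min(3,1)
= 3 + 4 + 1 + 2 + 2 + 1
= 13.

13


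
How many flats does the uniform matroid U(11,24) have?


Flats of U(11,24): every subset of size < 11 is a flat, plus E itself.
Count = (24 choose 0) + (24 choose 1) + (24 choose 2) + (24 choose 3) + (24 choose 4) + (24 choose 5) + (24 choose 6) + (24 choose 7) + (24 choose 8) + (24 choose 9) + (24 choose 10) + 1
     = 1 + 24 + 276 + 2024 + 10626 + 42504 + 134596 + 346104 + 735471 + 1307504 + 1961256 + 1
     = 4540387.

4540387


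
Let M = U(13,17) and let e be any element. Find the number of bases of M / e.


Contracting e from U(13,17) gives U(12,16).
Bases of U(12,16) = (16 choose 12) = 1820.

1820


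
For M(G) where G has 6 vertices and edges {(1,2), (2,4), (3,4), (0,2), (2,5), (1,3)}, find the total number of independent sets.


An independent set in a graphic matroid is an acyclic edge subset.
G has 6 vertices and 6 edges.
Enumerate all 2^6 = 64 subsets, checking for acyclicity.
Total independent sets = 60.

60


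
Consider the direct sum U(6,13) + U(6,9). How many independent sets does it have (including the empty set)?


For a direct sum, |I(M1+M2)| = |I(M1)| * |I(M2)|.
|I(U(6,13))| = sum C(13,k) for k=0..6 = 4096.
|I(U(6,9))| = sum C(9,k) for k=0..6 = 466.
Total = 4096 * 466 = 1908736.

1908736


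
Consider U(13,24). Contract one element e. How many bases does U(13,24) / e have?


Contracting e from U(13,24) gives U(12,23).
Bases of U(12,23) = C(23,12) = 1352078.

1352078


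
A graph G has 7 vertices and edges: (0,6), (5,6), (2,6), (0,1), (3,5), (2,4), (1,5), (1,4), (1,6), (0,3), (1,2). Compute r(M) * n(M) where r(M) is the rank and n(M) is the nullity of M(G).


r(M) = |V| - c = 7 - 1 = 6.
nullity = |E| - r(M) = 11 - 6 = 5.
Product = 6 * 5 = 30.

30


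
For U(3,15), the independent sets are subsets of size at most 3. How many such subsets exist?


Independent sets of U(3,15) are all subsets of size <= 3.
Count = C(15,0) + C(15,1) + C(15,2) + C(15,3)
     = 1 + 15 + 105 + 455
     = 576.

576


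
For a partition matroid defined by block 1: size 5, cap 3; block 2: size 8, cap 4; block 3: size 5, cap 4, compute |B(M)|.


A basis picks exactly ci elements from block i.
Number of bases = product of C(|Si|, ci).
= C(5,3) * C(8,4) * C(5,4)
= 10 * 70 * 5
= 3500.

3500


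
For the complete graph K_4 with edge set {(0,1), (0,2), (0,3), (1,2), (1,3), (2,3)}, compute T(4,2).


T(K_4; x,y) = x^3 + 3x^2 + 4xy + 2x + y^3 + 3y^2 + 2y.
Substituting x=4, y=2:
= 64 + 48 + 32 + 8 + 8 + 12 + 4
= 176.

176


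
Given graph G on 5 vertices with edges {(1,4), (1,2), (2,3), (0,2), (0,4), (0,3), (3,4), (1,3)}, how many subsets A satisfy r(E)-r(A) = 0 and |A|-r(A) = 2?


R(x,y) = sum over A in 2^E of x^(r(E)-r(A)) * y^(|A|-r(A)).
G has 5 vertices, 8 edges. r(E) = 4.
Enumerate all 2^8 = 256 subsets.
Count subsets with r(E)-r(A)=0 and |A|-r(A)=2: 28.

28


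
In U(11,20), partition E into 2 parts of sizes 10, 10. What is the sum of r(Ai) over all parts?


r(Ai) = min(|Ai|, 11) for each part.
Sum = min(10,11) + min(10,11)
    = 10 + 10
    = 20.

20


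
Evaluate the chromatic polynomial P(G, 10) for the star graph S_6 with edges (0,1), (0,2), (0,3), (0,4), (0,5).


P(tree, k) = k * (k-1)^(5) for any tree on 6 vertices.
P(10) = 10 * 9^5 = 10 * 59049 = 590490.

590490


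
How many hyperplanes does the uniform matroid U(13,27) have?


Hyperplanes of U(13,27) are flats of rank 12.
In a uniform matroid, these are exactly the (12)-element subsets.
Count = C(27,12) = 27! / (12! * 15!) = 17383860.

17383860


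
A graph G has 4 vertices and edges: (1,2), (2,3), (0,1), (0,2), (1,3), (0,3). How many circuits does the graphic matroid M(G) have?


A circuit in a graphic matroid = edge set of a simple cycle.
G has 4 vertices and 6 edges.
Enumerating all minimal edge subsets forming cycles...
Total circuits found: 7.

7


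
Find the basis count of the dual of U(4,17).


The dual of U(r,n) is U(n-r, n) = U(13,17).
Bases of U(13,17) are all (13)-element subsets.
|B(M*)| = C(17,13) = 2380.

2380


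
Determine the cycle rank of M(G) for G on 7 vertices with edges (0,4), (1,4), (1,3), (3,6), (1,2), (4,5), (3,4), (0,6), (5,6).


Cycle rank (nullity) = |E| - r(M) = |E| - (|V| - c).
|E| = 9, |V| = 7, c = 1.
Nullity = 9 - (7 - 1) = 9 - 6 = 3.

3


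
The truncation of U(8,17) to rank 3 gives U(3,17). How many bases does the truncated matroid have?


Truncating U(8,17) to rank 3 gives U(3,17).
Bases of U(3,17) are all 3-element subsets of 17 elements.
Number of bases = (17 choose 3) = 680.

680


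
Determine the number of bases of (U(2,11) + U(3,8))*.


(M1+M2)* = M1* + M2*.
M1* = U(9,11), bases: C(11,9) = 55.
M2* = U(5,8), bases: C(8,5) = 56.
|B(M*)| = 55 * 56 = 3080.

3080


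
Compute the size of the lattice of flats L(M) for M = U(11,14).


Flats of U(11,14): every subset of size < 11 is a flat, plus E itself.
Count = C(14,0) + C(14,1) + C(14,2) + C(14,3) + C(14,4) + C(14,5) + C(14,6) + C(14,7) + C(14,8) + C(14,9) + C(14,10) + 1
     = 1 + 14 + 91 + 364 + 1001 + 2002 + 3003 + 3432 + 3003 + 2002 + 1001 + 1
     = 15915.

15915


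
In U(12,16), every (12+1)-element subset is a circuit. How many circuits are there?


In U(12,16), circuits are the (13)-element subsets.
Any set of 13 elements is dependent, and removing any one element gives
an independent set of size 12, so it is a minimal dependent set.
Number of circuits = (16 choose 13) = 560.

560


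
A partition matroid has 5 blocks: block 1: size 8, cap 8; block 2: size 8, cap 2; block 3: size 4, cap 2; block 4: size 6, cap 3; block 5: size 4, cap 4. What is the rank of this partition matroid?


Rank of a partition matroid = sum of min(|Si|, ci) for each block.
= min(8,8) + min(8,2) + min(4,2) + min(6,3) + min(4,4)
= 8 + 2 + 2 + 3 + 4
= 19.

19


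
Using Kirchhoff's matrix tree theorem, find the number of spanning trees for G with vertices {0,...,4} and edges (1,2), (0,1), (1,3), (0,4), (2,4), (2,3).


By Kirchhoff's matrix tree theorem, the number of spanning trees equals
the determinant of any cofactor of the Laplacian matrix L.
G has 5 vertices and 6 edges.
Computing the (4 x 4) cofactor determinant gives 11.

11


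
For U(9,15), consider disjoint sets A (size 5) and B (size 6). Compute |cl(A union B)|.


|A union B| = 5 + 6 = 11 (disjoint).
In U(9,15), cl(S) = S if |S| < 9, else cl(S) = E.
Since 11 >= 9, cl(A union B) = E.
|cl(A union B)| = 15.

15


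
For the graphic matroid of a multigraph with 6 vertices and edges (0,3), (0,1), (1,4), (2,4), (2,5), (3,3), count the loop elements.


In a graphic matroid, a loop is a self-loop edge (u,u) with rank 0.
Examining all 6 edges for self-loops...
Self-loops found: (3,3)
Number of loops = 1.

1


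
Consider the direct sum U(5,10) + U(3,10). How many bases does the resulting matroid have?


Bases of a direct sum M1 + M2: |B| = |B(M1)| * |B(M2)|.
|B(U(5,10))| = C(10,5) = 252.
|B(U(3,10))| = C(10,3) = 120.
Total bases = 252 * 120 = 30240.

30240


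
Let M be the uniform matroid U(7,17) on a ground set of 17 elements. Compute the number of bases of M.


Bases of U(7,17) are all 7-element subsets of the 17-element ground set.
Number of bases = C(17,7).
C(17,7) = 17! / (7! * 10!) = 19448.

19448


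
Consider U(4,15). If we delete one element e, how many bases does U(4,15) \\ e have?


Deleting e from U(4,15) gives U(4,14) since n > r.
Bases of U(4,14) = (14 choose 4) = 1001.

1001


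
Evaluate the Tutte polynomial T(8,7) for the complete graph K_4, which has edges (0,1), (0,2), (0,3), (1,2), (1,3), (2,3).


T(K_4; x,y) = x^3 + 3x^2 + 4xy + 2x + y^3 + 3y^2 + 2y.
Substituting x=8, y=7:
= 512 + 192 + 224 + 16 + 343 + 147 + 14
= 1448.

1448


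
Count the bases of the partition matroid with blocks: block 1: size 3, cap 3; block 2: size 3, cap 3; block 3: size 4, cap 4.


A basis picks exactly ci elements from block i.
Number of bases = product of C(|Si|, ci).
= C(3,3) * C(3,3) * C(4,4)
= 1 * 1 * 1
= 1.

1


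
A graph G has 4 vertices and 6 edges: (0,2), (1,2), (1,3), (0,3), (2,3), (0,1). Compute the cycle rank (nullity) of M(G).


Cycle rank (nullity) = |E| - r(M) = |E| - (|V| - c).
|E| = 6, |V| = 4, c = 1.
Nullity = 6 - (4 - 1) = 6 - 3 = 3.

3


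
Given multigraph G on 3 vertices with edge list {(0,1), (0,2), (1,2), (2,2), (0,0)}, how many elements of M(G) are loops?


In a graphic matroid, a loop is a self-loop edge (u,u) with rank 0.
Examining all 5 edges for self-loops...
Self-loops found: (2,2), (0,0)
Number of loops = 2.

2


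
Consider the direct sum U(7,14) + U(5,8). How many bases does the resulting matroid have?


Bases of a direct sum M1 + M2: |B| = |B(M1)| * |B(M2)|.
|B(U(7,14))| = C(14,7) = 3432.
|B(U(5,8))| = C(8,5) = 56.
Total bases = 3432 * 56 = 192192.

192192


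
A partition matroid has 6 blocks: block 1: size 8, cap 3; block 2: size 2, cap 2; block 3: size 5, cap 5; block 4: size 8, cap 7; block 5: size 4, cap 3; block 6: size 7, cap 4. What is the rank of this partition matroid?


Rank of a partition matroid = sum of min(|Si|, ci) for each block.
= min(8,3) + min(2,2) + min(5,5) + min(8,7) + min(4,3) + min(7,4)
= 3 + 2 + 5 + 7 + 3 + 4
= 24.

24


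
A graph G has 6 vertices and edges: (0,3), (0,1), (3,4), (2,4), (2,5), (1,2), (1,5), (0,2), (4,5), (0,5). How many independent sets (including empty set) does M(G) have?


An independent set in a graphic matroid is an acyclic edge subset.
G has 6 vertices and 10 edges.
Enumerate all 2^10 = 1024 subsets, checking for acyclicity.
Total independent sets = 454.

454


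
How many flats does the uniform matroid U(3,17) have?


Flats of U(3,17): every subset of size < 3 is a flat, plus E itself.
Count = (17 choose 0) + (17 choose 1) + (17 choose 2) + 1
     = 1 + 17 + 136 + 1
     = 155.

155


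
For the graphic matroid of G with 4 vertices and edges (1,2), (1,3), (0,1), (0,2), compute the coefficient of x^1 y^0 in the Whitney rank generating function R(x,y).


R(x,y) = sum over A in 2^E of x^(r(E)-r(A)) * y^(|A|-r(A)).
G has 4 vertices, 4 edges. r(E) = 3.
Enumerate all 2^4 = 16 subsets.
Count subsets with r(E)-r(A)=1 and |A|-r(A)=0: 6.

6


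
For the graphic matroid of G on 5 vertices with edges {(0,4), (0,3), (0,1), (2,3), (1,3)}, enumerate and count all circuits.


A circuit in a graphic matroid = edge set of a simple cycle.
G has 5 vertices and 5 edges.
Enumerating all minimal edge subsets forming cycles...
Total circuits found: 1.

1


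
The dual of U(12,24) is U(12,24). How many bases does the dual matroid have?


The dual of U(r,n) is U(n-r, n) = U(12,24).
Bases of U(12,24) are all (12)-element subsets.
|B(M*)| = C(24,12) = 2704156.

2704156


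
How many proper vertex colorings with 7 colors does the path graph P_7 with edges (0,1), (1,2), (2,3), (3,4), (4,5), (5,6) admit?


P(P_7, k) = k * (k-1)^(6).
P(7) = 7 * 6^6 = 7 * 46656 = 326592.

326592


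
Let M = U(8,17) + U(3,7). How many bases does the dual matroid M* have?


(M1+M2)* = M1* + M2*.
M1* = U(9,17), bases: C(17,9) = 24310.
M2* = U(4,7), bases: C(7,4) = 35.
|B(M*)| = 24310 * 35 = 850850.

850850


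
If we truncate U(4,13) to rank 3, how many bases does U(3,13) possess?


Truncating U(4,13) to rank 3 gives U(3,13).
Bases of U(3,13) are all 3-element subsets of 13 elements.
Number of bases = C(13,3) = 13! / (3! * 10!) = 286.

286


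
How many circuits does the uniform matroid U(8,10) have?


In U(8,10), circuits are the (9)-element subsets.
Any set of 9 elements is dependent, and removing any one element gives
an independent set of size 8, so it is a minimal dependent set.
Number of circuits = (10 choose 9) = 10.

10


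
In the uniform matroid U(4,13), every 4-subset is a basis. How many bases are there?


Bases of U(4,13) are all 4-element subsets of the 13-element ground set.
Number of bases = C(13,4).
C(13,4) = (13 * 12 * 11 * 10) / (1 * 2 * 3 * 4) = 715.

715


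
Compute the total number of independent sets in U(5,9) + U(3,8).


For a direct sum, |I(M1+M2)| = |I(M1)| * |I(M2)|.
|I(U(5,9))| = sum C(9,k) for k=0..5 = 382.
|I(U(3,8))| = sum C(8,k) for k=0..3 = 93.
Total = 382 * 93 = 35526.

35526


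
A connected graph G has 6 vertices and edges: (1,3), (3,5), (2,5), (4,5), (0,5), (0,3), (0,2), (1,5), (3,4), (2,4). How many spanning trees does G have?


By Kirchhoff's matrix tree theorem, the number of spanning trees equals
the determinant of any cofactor of the Laplacian matrix L.
G has 6 vertices and 10 edges.
Computing the (5 x 5) cofactor determinant gives 111.

111


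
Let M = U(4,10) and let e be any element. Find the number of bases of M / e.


Contracting e from U(4,10) gives U(3,9).
Bases of U(3,9) = C(9,3) = 9! / (3! * 6!) = 84.

84


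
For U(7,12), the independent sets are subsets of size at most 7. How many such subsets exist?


Independent sets of U(7,12) are all subsets of size <= 7.
Count = C(12,0) + C(12,1) + C(12,2) + C(12,3) + C(12,4) + C(12,5) + C(12,6) + C(12,7)
     = 1 + 12 + 66 + 220 + 495 + 792 + 924 + 792
     = 3302.

3302


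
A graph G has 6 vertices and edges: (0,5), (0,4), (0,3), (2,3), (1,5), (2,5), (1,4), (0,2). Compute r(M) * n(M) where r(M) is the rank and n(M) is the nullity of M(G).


r(M) = |V| - c = 6 - 1 = 5.
nullity = |E| - r(M) = 8 - 5 = 3.
Product = 5 * 3 = 15.

15


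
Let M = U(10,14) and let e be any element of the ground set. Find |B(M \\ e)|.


Deleting e from U(10,14) gives U(10,13) since n > r.
Bases of U(10,13) = C(13,10) = 13! / (10! * 3!) = 286.

286


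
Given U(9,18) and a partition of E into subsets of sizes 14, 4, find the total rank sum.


r(Ai) = min(|Ai|, 9) for each part.
Sum = min(14,9) + min(4,9)
    = 9 + 4
    = 13.

13


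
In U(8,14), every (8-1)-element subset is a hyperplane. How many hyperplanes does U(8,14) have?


Hyperplanes of U(8,14) are flats of rank 7.
In a uniform matroid, these are exactly the (7)-element subsets.
Count = C(14,7) = 14! / (7! * 7!) = 3432.

3432


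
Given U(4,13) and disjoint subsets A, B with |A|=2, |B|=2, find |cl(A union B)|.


|A union B| = 2 + 2 = 4 (disjoint).
In U(4,13), cl(S) = S if |S| < 4, else cl(S) = E.
Since 4 >= 4, cl(A union B) = E.
|cl(A union B)| = 13.

13


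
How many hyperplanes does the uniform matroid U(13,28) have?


Hyperplanes of U(13,28) are flats of rank 12.
In a uniform matroid, these are exactly the (12)-element subsets.
Count = C(28,12) = 30421755.

30421755


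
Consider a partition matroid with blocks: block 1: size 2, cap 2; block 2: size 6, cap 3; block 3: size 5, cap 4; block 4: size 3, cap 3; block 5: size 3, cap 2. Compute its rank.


Rank of a partition matroid = sum of min(|Si|, ci) for each block.
= min(2,2) + min(6,3) + min(5,4) + min(3,3) + min(3,2)
= 2 + 3 + 4 + 3 + 2
= 14.

14


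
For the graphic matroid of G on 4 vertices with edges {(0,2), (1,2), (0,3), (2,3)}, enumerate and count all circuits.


A circuit in a graphic matroid = edge set of a simple cycle.
G has 4 vertices and 4 edges.
Enumerating all minimal edge subsets forming cycles...
Total circuits found: 1.

1


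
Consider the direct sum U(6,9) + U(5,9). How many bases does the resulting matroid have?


Bases of a direct sum M1 + M2: |B| = |B(M1)| * |B(M2)|.
|B(U(6,9))| = C(9,6) = 84.
|B(U(5,9))| = C(9,5) = 126.
Total bases = 84 * 126 = 10584.

10584


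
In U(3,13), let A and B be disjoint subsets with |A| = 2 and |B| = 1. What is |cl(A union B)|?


|A union B| = 2 + 1 = 3 (disjoint).
In U(3,13), cl(S) = S if |S| < 3, else cl(S) = E.
Since 3 >= 3, cl(A union B) = E.
|cl(A union B)| = 13.

13


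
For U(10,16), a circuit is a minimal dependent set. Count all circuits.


In U(10,16), circuits are the (11)-element subsets.
Any set of 11 elements is dependent, and removing any one element gives
an independent set of size 10, so it is a minimal dependent set.
Number of circuits = C(16,11) = 16! / (11! * 5!) = 4368.

4368


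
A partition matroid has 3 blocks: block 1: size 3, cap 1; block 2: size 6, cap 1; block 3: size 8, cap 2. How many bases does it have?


A basis picks exactly ci elements from block i.
Number of bases = product of C(|Si|, ci).
= C(3,1) * C(6,1) * C(8,2)
= 3 * 6 * 28
= 504.

504


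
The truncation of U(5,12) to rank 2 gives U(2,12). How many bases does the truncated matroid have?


Truncating U(5,12) to rank 2 gives U(2,12).
Bases of U(2,12) are all 2-element subsets of 12 elements.
Number of bases = C(12,2) = 12! / (2! * 10!) = 66.

66


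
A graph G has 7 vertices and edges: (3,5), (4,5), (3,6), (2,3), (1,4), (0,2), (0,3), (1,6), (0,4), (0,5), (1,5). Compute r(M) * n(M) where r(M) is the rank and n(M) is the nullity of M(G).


r(M) = |V| - c = 7 - 1 = 6.
nullity = |E| - r(M) = 11 - 6 = 5.
Product = 6 * 5 = 30.

30


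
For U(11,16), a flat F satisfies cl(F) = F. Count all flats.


Flats of U(11,16): every subset of size < 11 is a flat, plus E itself.
Count = C(16,0) + C(16,1) + C(16,2) + C(16,3) + C(16,4) + C(16,5) + C(16,6) + C(16,7) + C(16,8) + C(16,9) + C(16,10) + 1
     = 1 + 16 + 120 + 560 + 1820 + 4368 + 8008 + 11440 + 12870 + 11440 + 8008 + 1
     = 58652.

58652


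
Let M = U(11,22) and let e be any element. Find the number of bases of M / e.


Contracting e from U(11,22) gives U(10,21).
Bases of U(10,21) = C(21,10) = 352716.

352716


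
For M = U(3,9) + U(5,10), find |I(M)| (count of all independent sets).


For a direct sum, |I(M1+M2)| = |I(M1)| * |I(M2)|.
|I(U(3,9))| = sum C(9,k) for k=0..3 = 130.
|I(U(5,10))| = sum C(10,k) for k=0..5 = 638.
Total = 130 * 638 = 82940.

82940


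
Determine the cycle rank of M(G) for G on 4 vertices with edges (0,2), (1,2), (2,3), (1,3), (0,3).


Cycle rank (nullity) = |E| - r(M) = |E| - (|V| - c).
|E| = 5, |V| = 4, c = 1.
Nullity = 5 - (4 - 1) = 5 - 3 = 2.

2


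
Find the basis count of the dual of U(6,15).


The dual of U(r,n) is U(n-r, n) = U(9,15).
Bases of U(9,15) are all (9)-element subsets.
|B(M*)| = C(15,9) = 15! / (9! * 6!) = 5005.

5005


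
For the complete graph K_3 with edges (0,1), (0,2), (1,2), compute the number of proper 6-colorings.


P(K_3, k) = k(k-1)(k-2)...(k-2).
P(6) = (6) * (5) * (4) = 120.

120


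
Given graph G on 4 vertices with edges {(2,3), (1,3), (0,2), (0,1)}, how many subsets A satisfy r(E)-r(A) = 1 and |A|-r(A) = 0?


R(x,y) = sum over A in 2^E of x^(r(E)-r(A)) * y^(|A|-r(A)).
G has 4 vertices, 4 edges. r(E) = 3.
Enumerate all 2^4 = 16 subsets.
Count subsets with r(E)-r(A)=1 and |A|-r(A)=0: 6.

6


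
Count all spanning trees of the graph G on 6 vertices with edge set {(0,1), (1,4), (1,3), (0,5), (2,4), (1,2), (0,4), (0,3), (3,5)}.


By Kirchhoff's matrix tree theorem, the number of spanning trees equals
the determinant of any cofactor of the Laplacian matrix L.
G has 6 vertices and 9 edges.
Computing the (5 x 5) cofactor determinant gives 55.

55
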